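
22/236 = 11/118 = 0.09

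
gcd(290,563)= 1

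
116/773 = 116/773 = 0.15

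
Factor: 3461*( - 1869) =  - 3^1*7^1*89^1* 3461^1 = - 6468609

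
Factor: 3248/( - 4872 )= -2^1 * 3^( - 1)=   - 2/3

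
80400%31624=17152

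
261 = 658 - 397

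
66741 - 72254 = -5513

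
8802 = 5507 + 3295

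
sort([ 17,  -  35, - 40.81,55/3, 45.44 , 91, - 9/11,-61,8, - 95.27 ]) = [ - 95.27,  -  61, - 40.81, - 35,-9/11,8,17,55/3,45.44,91]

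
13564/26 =6782/13=521.69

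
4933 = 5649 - 716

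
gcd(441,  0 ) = 441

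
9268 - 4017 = 5251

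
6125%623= 518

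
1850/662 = 2+263/331 = 2.79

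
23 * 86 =1978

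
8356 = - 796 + 9152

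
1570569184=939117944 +631451240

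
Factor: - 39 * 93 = -3^2* 13^1 * 31^1 = -3627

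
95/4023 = 95/4023   =  0.02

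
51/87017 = 51/87017 =0.00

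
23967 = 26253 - 2286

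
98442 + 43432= 141874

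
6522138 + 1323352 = 7845490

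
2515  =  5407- 2892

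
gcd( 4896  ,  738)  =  18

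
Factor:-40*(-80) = 3200 = 2^7*5^2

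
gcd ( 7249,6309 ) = 1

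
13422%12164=1258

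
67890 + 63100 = 130990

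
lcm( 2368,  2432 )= 89984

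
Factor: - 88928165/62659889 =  - 5^1*23^(-1) * 1583^( - 1 ) * 1721^( - 1 )*  17785633^1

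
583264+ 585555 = 1168819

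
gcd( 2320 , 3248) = 464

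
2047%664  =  55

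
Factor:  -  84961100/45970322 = -2^1 * 5^2*7^3*59^(-1)*2477^1*389579^( -1) = -42480550/22985161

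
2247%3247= 2247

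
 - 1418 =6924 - 8342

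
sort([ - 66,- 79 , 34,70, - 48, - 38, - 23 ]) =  [ - 79, - 66, -48,  -  38, - 23,34,70]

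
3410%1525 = 360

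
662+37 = 699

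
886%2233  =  886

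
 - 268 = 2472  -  2740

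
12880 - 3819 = 9061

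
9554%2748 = 1310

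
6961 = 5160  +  1801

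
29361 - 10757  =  18604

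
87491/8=87491/8 = 10936.38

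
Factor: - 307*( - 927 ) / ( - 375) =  - 94863/125=-3^1 *5^ ( - 3 )*103^1 * 307^1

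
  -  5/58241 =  - 1 + 58236/58241  =  - 0.00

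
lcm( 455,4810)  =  33670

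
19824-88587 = - 68763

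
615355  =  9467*65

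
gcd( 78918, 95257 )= 1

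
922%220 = 42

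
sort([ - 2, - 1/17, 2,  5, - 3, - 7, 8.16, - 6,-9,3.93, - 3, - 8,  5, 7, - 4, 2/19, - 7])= [-9,  -  8,-7,-7, - 6, - 4,- 3 , - 3, - 2,-1/17,  2/19, 2 , 3.93, 5,5, 7,8.16 ] 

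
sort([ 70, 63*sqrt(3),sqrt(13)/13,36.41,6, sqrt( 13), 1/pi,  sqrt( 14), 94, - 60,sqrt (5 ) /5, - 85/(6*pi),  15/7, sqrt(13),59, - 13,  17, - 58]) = [ - 60 , - 58,- 13, - 85/(6*pi),  sqrt (13) /13,1/pi, sqrt ( 5)/5,15/7,sqrt(13), sqrt( 13 ), sqrt(14),6, 17,36.41,59, 70,94,63*sqrt(3)] 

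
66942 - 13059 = 53883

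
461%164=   133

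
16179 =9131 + 7048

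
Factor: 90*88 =2^4*3^2 * 5^1 * 11^1  =  7920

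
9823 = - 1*( - 9823)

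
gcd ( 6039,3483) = 9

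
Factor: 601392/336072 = 2^1*17^1*19^( - 1) = 34/19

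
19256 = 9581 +9675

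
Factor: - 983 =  - 983^1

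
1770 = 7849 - 6079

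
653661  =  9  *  72629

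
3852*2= 7704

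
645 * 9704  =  6259080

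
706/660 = 353/330  =  1.07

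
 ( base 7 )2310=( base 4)31020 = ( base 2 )1101001000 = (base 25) 18f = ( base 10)840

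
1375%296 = 191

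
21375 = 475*45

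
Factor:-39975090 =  - 2^1*3^1*5^1*1332503^1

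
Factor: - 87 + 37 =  -50 = - 2^1 * 5^2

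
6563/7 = 6563/7 = 937.57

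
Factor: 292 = 2^2 * 73^1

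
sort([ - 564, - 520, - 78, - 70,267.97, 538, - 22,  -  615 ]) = [ - 615,- 564, - 520,-78, - 70, - 22, 267.97,538 ] 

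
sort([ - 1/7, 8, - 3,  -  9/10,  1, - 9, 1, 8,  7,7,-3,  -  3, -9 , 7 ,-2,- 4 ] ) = [ - 9, - 9, - 4,-3,  -  3, - 3, - 2, -9/10,  -  1/7,  1, 1,7, 7, 7, 8,8] 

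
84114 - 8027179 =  -7943065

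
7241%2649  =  1943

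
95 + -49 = 46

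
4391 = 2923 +1468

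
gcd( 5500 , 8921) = 11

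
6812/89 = 6812/89 = 76.54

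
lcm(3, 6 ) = 6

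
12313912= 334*36868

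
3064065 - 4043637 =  - 979572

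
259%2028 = 259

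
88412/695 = 88412/695 = 127.21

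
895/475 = 179/95 = 1.88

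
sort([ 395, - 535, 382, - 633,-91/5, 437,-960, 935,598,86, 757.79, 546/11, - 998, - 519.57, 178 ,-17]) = [ - 998, - 960,-633, - 535,-519.57, - 91/5, - 17,  546/11,86, 178, 382 , 395, 437, 598, 757.79 , 935]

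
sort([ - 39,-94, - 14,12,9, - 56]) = [ - 94, - 56, - 39, - 14, 9, 12] 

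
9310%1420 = 790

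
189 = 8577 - 8388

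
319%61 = 14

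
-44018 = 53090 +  - 97108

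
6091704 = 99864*61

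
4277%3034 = 1243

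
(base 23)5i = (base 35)3S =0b10000101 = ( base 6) 341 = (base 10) 133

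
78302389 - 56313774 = 21988615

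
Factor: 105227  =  105227^1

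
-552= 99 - 651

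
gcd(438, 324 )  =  6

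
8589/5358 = 2863/1786 = 1.60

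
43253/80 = 43253/80 = 540.66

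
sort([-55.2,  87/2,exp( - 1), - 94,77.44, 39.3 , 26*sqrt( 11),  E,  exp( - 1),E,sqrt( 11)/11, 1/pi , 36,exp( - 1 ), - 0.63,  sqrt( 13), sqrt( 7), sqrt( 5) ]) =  [-94, - 55.2,  -  0.63, sqrt(11) /11,1/pi,exp( - 1), exp ( - 1),exp( - 1) , sqrt (5),  sqrt( 7),E, E,  sqrt( 13 ), 36, 39.3, 87/2, 77.44,26*sqrt( 11)]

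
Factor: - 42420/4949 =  - 60/7 = - 2^2*3^1*5^1*7^( - 1)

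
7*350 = 2450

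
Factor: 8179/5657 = 5657^(- 1 )*8179^1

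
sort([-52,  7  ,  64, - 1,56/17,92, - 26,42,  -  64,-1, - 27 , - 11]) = [ - 64,-52, - 27,-26, - 11,  -  1  , - 1,56/17,7, 42,64,92] 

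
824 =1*824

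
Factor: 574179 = 3^1 * 43^1*4451^1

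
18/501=6/167 = 0.04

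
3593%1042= 467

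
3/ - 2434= -1 + 2431/2434 = - 0.00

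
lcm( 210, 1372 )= 20580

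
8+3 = 11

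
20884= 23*908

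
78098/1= 78098 = 78098.00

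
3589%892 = 21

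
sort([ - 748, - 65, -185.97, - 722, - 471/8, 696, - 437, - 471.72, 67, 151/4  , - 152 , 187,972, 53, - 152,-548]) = [ - 748, - 722, - 548 , - 471.72 ,-437, - 185.97, - 152, - 152, - 65 , - 471/8 , 151/4, 53 , 67,187, 696,  972]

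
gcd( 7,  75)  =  1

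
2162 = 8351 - 6189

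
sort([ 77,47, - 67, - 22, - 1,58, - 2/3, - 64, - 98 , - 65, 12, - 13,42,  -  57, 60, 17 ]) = [-98, - 67,-65, - 64,  -  57, - 22, - 13,-1,-2/3, 12, 17,42, 47,58, 60, 77]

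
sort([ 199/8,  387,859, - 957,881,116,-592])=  [-957,-592, 199/8 , 116,387,859,881 ]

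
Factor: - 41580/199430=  - 2^1*3^3*7^( - 1) * 37^( - 1 ) = - 54/259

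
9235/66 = 139 +61/66  =  139.92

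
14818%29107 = 14818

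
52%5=2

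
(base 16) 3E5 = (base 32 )V5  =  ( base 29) 15b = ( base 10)997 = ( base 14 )513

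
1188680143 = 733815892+454864251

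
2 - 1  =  1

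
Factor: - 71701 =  - 7^1*10243^1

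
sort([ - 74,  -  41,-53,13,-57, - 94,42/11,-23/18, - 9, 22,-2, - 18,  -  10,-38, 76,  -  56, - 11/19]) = [ - 94, - 74, - 57, - 56,  -  53, - 41  , - 38, - 18 ,  -  10, - 9, - 2,-23/18,-11/19,42/11,  13,22, 76]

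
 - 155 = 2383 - 2538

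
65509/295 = 65509/295 = 222.06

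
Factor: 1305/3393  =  5/13  =  5^1*13^(-1)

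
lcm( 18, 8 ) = 72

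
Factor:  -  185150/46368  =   - 575/144 = - 2^( - 4 )*3^( - 2 )*5^2*23^1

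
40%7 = 5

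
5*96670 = 483350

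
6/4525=6/4525 = 0.00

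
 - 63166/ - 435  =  145+91/435 = 145.21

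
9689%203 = 148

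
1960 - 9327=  - 7367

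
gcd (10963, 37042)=1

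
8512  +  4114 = 12626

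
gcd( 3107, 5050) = 1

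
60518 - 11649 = 48869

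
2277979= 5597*407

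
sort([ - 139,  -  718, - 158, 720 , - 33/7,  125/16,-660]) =[ - 718, - 660,- 158,-139, - 33/7,125/16 , 720 ]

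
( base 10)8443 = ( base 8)20373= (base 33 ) 7os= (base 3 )102120201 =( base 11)6386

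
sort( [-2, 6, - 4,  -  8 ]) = [ -8,-4, - 2, 6]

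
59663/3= 19887 + 2/3  =  19887.67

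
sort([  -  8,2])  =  [ - 8, 2]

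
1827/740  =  2  +  347/740 =2.47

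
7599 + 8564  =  16163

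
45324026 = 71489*634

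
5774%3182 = 2592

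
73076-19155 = 53921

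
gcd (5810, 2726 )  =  2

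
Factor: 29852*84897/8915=2^2 * 3^2 * 5^( - 1 )* 17^1*439^1 * 1783^( - 1 ) * 9433^1 = 2534345244/8915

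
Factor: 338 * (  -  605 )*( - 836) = 170953640= 2^3*5^1*11^3*13^2*19^1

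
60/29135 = 12/5827 = 0.00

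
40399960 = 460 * 87826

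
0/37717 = 0 = 0.00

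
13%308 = 13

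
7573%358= 55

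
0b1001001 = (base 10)73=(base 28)2h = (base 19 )3g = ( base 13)58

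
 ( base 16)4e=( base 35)28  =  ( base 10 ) 78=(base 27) 2o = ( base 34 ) 2A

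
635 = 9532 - 8897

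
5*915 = 4575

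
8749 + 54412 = 63161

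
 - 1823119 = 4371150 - 6194269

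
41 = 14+27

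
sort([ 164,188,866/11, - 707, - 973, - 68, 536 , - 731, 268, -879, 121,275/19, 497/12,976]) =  [ - 973,-879, - 731, - 707, - 68,275/19, 497/12, 866/11,121 , 164, 188,268,536, 976] 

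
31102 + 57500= 88602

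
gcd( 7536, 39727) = 1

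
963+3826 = 4789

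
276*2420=667920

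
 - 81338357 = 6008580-87346937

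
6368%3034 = 300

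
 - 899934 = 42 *( - 21427 )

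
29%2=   1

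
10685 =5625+5060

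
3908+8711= 12619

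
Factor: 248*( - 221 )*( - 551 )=2^3*13^1*17^1*19^1*29^1*31^1 =30199208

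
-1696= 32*( - 53)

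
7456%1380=556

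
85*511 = 43435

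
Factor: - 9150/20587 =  - 2^1 * 3^1 * 5^2*7^( - 1)*17^(-1)*61^1 *173^( - 1 )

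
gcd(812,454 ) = 2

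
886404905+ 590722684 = 1477127589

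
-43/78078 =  - 1 + 78035/78078 = - 0.00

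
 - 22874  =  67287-90161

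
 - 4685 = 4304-8989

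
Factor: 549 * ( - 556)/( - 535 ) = 305244/535 = 2^2*3^2*5^( - 1)*61^1*107^( - 1) * 139^1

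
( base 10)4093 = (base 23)7GM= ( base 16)ffd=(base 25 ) 6DI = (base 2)111111111101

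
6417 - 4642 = 1775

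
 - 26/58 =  - 13/29=-0.45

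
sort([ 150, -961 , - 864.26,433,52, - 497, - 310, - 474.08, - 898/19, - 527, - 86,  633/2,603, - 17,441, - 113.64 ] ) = [ - 961, - 864.26, - 527 ,  -  497, - 474.08, - 310,  -  113.64,-86, - 898/19,-17,52,150,  633/2,  433,441,603 ] 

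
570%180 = 30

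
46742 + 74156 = 120898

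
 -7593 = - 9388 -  - 1795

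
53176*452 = 24035552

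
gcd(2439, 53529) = 3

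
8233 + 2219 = 10452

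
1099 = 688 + 411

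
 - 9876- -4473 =  -  5403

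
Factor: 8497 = 29^1* 293^1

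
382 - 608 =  - 226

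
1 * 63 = 63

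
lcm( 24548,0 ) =0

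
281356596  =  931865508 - 650508912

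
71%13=6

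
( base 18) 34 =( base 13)46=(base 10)58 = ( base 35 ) 1N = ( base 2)111010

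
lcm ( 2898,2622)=55062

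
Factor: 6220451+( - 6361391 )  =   - 140940 = -2^2*3^5*5^1*29^1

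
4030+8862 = 12892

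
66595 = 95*701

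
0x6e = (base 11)a0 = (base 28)3q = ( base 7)215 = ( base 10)110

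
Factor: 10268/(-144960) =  - 2^( - 4 )*3^( - 1 ) * 5^( -1) *17^1 = - 17/240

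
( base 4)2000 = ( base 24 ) 58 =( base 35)3n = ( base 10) 128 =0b10000000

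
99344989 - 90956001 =8388988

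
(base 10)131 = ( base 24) 5B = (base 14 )95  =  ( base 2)10000011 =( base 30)4b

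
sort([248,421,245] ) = [245, 248,421]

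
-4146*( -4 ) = 16584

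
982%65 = 7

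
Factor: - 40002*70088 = - 2^4*3^1 *59^1*113^1 * 8761^1 = - 2803660176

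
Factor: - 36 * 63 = -2^2*3^4 * 7^1  =  - 2268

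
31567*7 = 220969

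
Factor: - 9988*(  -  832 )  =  2^8 *11^1*13^1 *227^1 =8310016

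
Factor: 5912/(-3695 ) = -8/5 = - 2^3*5^ (  -  1)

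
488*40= 19520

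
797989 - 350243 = 447746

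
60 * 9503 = 570180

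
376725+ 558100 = 934825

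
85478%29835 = 25808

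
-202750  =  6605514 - 6808264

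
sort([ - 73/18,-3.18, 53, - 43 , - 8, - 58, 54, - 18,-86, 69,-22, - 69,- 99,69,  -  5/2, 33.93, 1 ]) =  [ - 99, - 86, - 69,-58 , - 43, - 22,- 18,-8,  -  73/18,  -  3.18, - 5/2, 1, 33.93, 53,54, 69, 69 ]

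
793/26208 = 61/2016=0.03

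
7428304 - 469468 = 6958836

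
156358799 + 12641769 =169000568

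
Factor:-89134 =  - 2^1*41^1*1087^1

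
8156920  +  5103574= 13260494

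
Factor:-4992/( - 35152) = 2^3*3^1*13^(-2) =24/169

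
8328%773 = 598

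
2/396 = 1/198  =  0.01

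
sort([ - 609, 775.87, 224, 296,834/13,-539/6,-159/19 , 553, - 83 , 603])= [ - 609, - 539/6, - 83, - 159/19,834/13 , 224,296, 553, 603,775.87]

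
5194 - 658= 4536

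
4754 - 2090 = 2664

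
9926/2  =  4963= 4963.00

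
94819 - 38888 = 55931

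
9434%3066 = 236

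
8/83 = 8/83 = 0.10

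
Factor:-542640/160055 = -2^4*3^1* 19^1 * 269^( - 1 )= - 912/269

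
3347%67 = 64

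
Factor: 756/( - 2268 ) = - 3^(- 1) = -1/3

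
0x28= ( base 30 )1a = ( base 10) 40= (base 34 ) 16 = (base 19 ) 22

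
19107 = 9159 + 9948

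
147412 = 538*274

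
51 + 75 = 126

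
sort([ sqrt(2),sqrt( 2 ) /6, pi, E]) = [sqrt(2) /6 , sqrt ( 2 ) , E , pi]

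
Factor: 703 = 19^1*37^1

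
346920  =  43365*8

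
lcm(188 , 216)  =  10152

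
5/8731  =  5/8731 = 0.00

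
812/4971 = 812/4971 = 0.16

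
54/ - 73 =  - 54/73 = - 0.74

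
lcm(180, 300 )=900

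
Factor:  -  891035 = -5^1*178207^1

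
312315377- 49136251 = 263179126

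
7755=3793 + 3962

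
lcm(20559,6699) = 596211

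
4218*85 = 358530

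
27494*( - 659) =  - 18118546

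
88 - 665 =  - 577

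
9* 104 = 936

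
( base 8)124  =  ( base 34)2G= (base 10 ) 84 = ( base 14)60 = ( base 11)77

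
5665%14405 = 5665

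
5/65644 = 5/65644 = 0.00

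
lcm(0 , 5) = 0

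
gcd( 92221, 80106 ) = 1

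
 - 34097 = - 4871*7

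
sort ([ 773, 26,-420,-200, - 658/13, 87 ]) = [ - 420 , -200, - 658/13,26, 87, 773]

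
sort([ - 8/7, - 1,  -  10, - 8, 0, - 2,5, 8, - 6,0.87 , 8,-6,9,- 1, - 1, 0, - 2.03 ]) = [-10, - 8, - 6  ,-6, - 2.03, - 2, - 8/7,  -  1,  -  1, - 1,0,0,  0.87,5 , 8,8, 9 ]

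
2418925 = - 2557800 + 4976725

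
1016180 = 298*3410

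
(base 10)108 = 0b1101100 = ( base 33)39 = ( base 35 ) 33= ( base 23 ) 4g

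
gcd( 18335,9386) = 19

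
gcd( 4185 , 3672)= 27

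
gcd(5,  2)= 1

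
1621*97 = 157237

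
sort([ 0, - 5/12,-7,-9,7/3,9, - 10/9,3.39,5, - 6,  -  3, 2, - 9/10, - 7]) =[ - 9, - 7,-7, - 6,-3,-10/9,-9/10, - 5/12,0,2, 7/3  ,  3.39,5,  9]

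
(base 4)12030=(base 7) 1104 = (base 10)396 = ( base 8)614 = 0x18c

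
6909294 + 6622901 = 13532195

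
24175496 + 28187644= 52363140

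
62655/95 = 659 +10/19 = 659.53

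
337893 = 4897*69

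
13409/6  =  13409/6= 2234.83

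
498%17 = 5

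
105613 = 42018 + 63595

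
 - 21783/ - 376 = 57 + 351/376 = 57.93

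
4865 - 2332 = 2533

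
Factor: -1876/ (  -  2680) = 2^( - 1)*5^(  -  1)*7^1=7/10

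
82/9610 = 41/4805  =  0.01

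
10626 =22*483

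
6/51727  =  6/51727 = 0.00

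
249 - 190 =59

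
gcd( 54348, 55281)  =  3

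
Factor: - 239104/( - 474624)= 467/927 = 3^( - 2 )*103^( - 1 )*467^1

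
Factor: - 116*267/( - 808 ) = 7743/202 =2^(-1 )*3^1 * 29^1*89^1*101^( - 1)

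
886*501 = 443886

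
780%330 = 120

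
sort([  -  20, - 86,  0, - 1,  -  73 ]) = [-86,- 73  , - 20, - 1,0 ]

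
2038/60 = 1019/30 = 33.97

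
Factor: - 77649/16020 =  -2^( - 2)*3^(  -  1) * 5^( - 1) * 11^1*13^1*89^( - 1 )*181^1=- 25883/5340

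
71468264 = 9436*7574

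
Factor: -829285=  - 5^1*165857^1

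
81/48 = 1 + 11/16=1.69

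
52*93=4836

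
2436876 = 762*3198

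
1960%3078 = 1960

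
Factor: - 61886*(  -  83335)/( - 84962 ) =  - 2578634905/42481 = - 5^1 * 7^1*11^1*23^( - 1 )*29^1*97^1*1847^( - 1)*2381^1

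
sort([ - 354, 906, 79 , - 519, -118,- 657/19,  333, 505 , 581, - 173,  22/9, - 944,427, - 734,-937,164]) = [ -944, - 937 , - 734, - 519,  -  354 , - 173, - 118, - 657/19, 22/9  ,  79,  164,333, 427,  505, 581,906]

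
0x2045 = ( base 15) 26AB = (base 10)8261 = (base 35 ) 6Q1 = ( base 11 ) 6230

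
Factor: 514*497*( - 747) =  - 190827126 = - 2^1 * 3^2*7^1 * 71^1*83^1*257^1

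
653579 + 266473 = 920052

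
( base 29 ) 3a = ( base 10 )97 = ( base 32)31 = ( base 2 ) 1100001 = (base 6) 241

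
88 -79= 9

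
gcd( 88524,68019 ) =3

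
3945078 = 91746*43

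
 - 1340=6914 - 8254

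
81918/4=20479 +1/2 = 20479.50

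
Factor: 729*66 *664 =2^4 * 3^7*11^1* 83^1 = 31947696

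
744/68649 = 248/22883 = 0.01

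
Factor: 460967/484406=2^(  -  1)*31^ (-1)*59^1=59/62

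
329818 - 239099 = 90719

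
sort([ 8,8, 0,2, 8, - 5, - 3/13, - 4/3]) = [  -  5,  -  4/3,- 3/13, 0,2, 8, 8, 8 ] 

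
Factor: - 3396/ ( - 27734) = 6/49 = 2^1 * 3^1*7^ ( - 2 )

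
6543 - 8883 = - 2340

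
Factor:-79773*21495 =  - 3^2*5^1 * 1433^1 * 26591^1 = - 1714720635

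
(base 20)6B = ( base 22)5L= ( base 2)10000011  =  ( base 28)4j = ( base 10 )131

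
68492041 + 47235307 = 115727348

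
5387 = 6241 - 854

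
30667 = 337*91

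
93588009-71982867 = 21605142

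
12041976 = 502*23988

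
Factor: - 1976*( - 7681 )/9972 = 3794414/2493 = 2^1 * 3^(-2)*  13^1*19^1*277^( - 1)*7681^1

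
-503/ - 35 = 14 + 13/35 = 14.37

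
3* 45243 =135729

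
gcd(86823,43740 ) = 9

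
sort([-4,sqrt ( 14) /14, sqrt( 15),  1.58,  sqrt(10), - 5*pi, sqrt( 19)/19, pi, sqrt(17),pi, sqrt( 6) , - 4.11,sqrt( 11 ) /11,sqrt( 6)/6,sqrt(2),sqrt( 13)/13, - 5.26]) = [ -5*pi,  -  5.26, - 4.11, - 4,sqrt( 19)/19,  sqrt(14)/14,sqrt(13)/13,  sqrt( 11)/11, sqrt( 6)/6,sqrt(  2 ), 1.58,  sqrt ( 6 ), pi, pi,sqrt( 10),sqrt( 15),sqrt( 17)] 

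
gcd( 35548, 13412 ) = 4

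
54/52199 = 54/52199 = 0.00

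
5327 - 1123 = 4204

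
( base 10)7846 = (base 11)5993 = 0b1111010100110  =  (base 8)17246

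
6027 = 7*861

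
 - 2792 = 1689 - 4481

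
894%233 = 195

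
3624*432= 1565568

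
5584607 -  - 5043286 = 10627893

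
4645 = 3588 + 1057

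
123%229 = 123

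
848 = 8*106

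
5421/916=5421/916 = 5.92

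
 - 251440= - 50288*5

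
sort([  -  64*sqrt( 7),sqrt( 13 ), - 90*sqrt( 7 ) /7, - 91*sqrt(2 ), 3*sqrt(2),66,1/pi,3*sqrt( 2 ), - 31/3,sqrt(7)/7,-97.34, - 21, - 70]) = [-64*sqrt ( 7)  , - 91*sqrt ( 2), - 97.34, - 70, - 90*sqrt ( 7)/7, -21, - 31/3 , 1/pi, sqrt( 7 )/7, sqrt( 13),3*sqrt ( 2), 3*sqrt (2),  66] 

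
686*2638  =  1809668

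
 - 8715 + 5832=-2883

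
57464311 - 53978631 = 3485680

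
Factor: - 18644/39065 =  - 2^2*5^( - 1)*13^( - 1) * 59^1*79^1*601^( - 1 )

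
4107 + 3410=7517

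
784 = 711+73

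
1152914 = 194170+958744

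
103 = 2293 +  - 2190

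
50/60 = 5/6 = 0.83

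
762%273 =216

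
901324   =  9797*92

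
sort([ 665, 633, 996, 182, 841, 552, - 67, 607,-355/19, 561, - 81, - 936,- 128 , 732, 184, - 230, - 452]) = [- 936, - 452, - 230, - 128, - 81,-67, - 355/19, 182, 184,552, 561, 607, 633, 665 , 732, 841,996]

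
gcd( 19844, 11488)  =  4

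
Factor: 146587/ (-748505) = - 5^ ( - 1)*7^1* 19^( - 1 )* 43^1*487^1*7879^ (-1 )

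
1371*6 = 8226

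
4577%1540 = 1497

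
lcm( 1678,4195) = 8390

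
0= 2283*0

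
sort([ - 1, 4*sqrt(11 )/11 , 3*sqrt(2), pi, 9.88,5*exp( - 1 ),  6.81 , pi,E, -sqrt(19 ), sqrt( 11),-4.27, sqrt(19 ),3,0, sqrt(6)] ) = [ - sqrt(19),- 4.27, - 1, 0, 4*sqrt(11) /11, 5*exp( - 1 ),sqrt ( 6 ),E,3,pi,pi, sqrt(11), 3*sqrt(2 ), sqrt(19), 6.81,9.88]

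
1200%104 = 56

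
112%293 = 112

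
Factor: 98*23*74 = 166796 = 2^2*7^2 *23^1*37^1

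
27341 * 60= 1640460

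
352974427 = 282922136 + 70052291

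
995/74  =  995/74= 13.45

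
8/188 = 2/47 = 0.04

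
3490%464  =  242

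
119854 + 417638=537492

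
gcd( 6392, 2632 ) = 376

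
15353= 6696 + 8657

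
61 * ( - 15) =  - 915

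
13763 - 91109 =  - 77346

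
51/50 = 51/50 = 1.02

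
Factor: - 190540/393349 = -2^2*5^1  *  7^1*11^( - 1 ) * 1361^1*35759^( - 1) 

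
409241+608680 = 1017921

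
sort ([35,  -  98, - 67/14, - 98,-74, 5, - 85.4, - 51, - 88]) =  [-98,- 98, - 88 , - 85.4, - 74, - 51, - 67/14,5,35 ] 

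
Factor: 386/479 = 2^1 * 193^1*479^( - 1 ) 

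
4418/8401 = 4418/8401 = 0.53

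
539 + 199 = 738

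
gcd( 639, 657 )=9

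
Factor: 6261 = 3^1* 2087^1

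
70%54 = 16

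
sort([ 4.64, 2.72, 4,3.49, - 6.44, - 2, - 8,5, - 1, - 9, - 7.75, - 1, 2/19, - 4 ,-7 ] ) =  [ - 9, - 8 , - 7.75, - 7, - 6.44, - 4, - 2, - 1, - 1 , 2/19, 2.72, 3.49,4,  4.64, 5 ]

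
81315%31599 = 18117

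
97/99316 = 97/99316=0.00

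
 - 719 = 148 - 867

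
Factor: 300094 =2^1*227^1  *661^1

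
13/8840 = 1/680 = 0.00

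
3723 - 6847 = -3124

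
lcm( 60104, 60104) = 60104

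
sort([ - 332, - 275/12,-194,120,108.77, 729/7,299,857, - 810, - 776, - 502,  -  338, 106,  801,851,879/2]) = [ - 810, - 776 , - 502, - 338, - 332, - 194,-275/12,729/7, 106,108.77,120  ,  299 , 879/2, 801,851,857]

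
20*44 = 880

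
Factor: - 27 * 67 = -1809 = -  3^3*67^1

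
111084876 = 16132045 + 94952831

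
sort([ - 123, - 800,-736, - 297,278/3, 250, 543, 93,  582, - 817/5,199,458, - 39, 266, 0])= [ - 800,-736, - 297 , - 817/5, - 123 , - 39,0,  278/3,  93, 199, 250 , 266, 458, 543,582]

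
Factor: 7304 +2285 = 43^1*223^1 = 9589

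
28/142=14/71 = 0.20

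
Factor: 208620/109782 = 2^1*3^(  -  1 )*5^1 *61^1*107^( - 1 ) = 610/321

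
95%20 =15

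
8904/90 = 1484/15 = 98.93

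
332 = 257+75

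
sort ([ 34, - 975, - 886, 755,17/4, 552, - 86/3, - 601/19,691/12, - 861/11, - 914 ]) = [ - 975,-914, - 886, - 861/11, - 601/19, - 86/3,17/4 , 34,691/12,552, 755] 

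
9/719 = 9/719 = 0.01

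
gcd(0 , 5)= 5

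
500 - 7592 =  - 7092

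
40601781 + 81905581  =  122507362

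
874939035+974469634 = 1849408669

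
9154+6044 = 15198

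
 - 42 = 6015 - 6057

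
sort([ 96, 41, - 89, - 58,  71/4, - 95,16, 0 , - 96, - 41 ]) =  [ - 96, - 95, - 89, - 58, - 41,0,16,71/4,41 , 96 ]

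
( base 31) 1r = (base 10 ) 58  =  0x3a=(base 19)31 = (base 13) 46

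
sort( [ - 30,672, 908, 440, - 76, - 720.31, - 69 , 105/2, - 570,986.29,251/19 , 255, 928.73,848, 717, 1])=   [ - 720.31, - 570, - 76 , - 69,- 30,1, 251/19, 105/2,255, 440, 672,717, 848, 908, 928.73,986.29]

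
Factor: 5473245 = 3^1 *5^1*364883^1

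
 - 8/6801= - 1 + 6793/6801 = - 0.00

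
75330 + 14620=89950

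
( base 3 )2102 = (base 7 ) 122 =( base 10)65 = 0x41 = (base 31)23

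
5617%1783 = 268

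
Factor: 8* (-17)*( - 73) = 2^3*17^1*73^1=9928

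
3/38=3/38 = 0.08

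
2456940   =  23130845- 20673905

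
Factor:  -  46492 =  - 2^2*59^1 * 197^1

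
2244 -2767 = -523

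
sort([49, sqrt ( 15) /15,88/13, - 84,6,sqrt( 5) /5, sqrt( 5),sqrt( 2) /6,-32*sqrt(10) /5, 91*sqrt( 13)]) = [ - 84, - 32* sqrt( 10 ) /5, sqrt( 2)/6,sqrt(15) /15, sqrt( 5) /5, sqrt( 5),6,88/13,49,91*sqrt( 13 ) ]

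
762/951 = 254/317 = 0.80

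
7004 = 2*3502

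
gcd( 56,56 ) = 56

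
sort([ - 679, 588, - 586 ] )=[ - 679, - 586,  588 ]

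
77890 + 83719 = 161609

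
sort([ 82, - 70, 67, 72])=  [ -70, 67, 72, 82 ] 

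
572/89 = 572/89=6.43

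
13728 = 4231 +9497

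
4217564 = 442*9542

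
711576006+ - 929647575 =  - 218071569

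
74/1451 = 74/1451  =  0.05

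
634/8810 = 317/4405 = 0.07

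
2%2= 0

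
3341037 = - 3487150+6828187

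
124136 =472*263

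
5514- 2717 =2797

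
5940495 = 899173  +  5041322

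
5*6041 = 30205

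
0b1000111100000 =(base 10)4576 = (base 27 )67d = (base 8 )10740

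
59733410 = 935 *63886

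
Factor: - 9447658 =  - 2^1 * 11^1*47^1*9137^1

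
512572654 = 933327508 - 420754854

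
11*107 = 1177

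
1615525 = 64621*25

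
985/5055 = 197/1011 = 0.19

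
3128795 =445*7031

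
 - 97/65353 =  - 97/65353=- 0.00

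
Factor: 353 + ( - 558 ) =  - 5^1*41^1  =  - 205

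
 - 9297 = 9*( - 1033 )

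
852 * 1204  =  1025808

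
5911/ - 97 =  - 5911/97  =  -  60.94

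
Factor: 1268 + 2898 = 2^1*2083^1 = 4166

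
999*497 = 496503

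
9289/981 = 9289/981 = 9.47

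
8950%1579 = 1055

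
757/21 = 757/21 = 36.05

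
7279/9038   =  7279/9038 = 0.81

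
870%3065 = 870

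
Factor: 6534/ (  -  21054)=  - 3^2*29^( - 1)  =  - 9/29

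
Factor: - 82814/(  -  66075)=94/75 =2^1*3^ ( - 1)*5^(-2)*47^1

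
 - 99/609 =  - 33/203 =-0.16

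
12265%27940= 12265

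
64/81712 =4/5107=0.00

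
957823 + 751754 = 1709577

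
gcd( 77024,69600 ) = 928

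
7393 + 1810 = 9203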